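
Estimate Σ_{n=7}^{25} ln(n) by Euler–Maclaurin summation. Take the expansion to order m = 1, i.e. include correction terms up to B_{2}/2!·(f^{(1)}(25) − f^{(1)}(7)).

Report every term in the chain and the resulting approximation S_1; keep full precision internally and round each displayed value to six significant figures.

∫_7^25 ln(x) dx evaluates to 48.8505.
½[f(7) + f(25)] = ½[1.94591 + 3.21888] = 2.58239.
Integral + boundary = 51.4329.
Correction k=1: B_{2}/2! · (f^{(1)}(25) − f^{(1)}(7)) = 1/12 · (0.0400000 − 0.142857) = -0.00857143.

S_1 ≈ 51.4243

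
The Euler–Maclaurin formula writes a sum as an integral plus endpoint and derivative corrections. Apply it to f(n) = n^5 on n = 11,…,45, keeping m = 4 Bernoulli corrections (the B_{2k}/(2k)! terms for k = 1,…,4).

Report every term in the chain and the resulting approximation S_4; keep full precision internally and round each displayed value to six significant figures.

Integral: ∫_11^45 x^5 dx = 1.38367e+09.
Boundary: ½(f(11) + f(45)) = ½(161051 + 1.84528e+08) = 9.23446e+07.
Running total after boundary: 1.47601e+09.
Correction k=1: B_{2}/2! · (f^{(1)}(45) − f^{(1)}(11)) = 1/12 · (2.05031e+07 − 73205.0) = 1.70249e+06.
After k=1: 1.47771e+09.
Correction k=2: B_{4}/4! · (f^{(3)}(45) − f^{(3)}(11)) = −1/720 · (121500 − 7260.00) = -158.667.
After k=2: 1.47771e+09.
Correction k=3: B_{6}/6! · (f^{(5)}(45) − f^{(5)}(11)) = 1/30240 · (120.000 − 120.000) = 0.00000.
After k=3: 1.47771e+09.
Correction k=4: B_{8}/8! · (f^{(7)}(45) − f^{(7)}(11)) = −1/1209600 · (0.00000 − 0.00000) = 0.00000.

S_4 ≈ 1.47771e+09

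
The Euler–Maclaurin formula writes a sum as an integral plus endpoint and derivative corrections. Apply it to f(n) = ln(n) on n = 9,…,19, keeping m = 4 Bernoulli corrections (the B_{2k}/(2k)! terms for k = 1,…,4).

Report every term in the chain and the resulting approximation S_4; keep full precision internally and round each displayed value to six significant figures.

The integral term ∫_9^19 ln(x) dx = 26.1693.
½[f(9) + f(19)] = ½[2.19722 + 2.94444] = 2.57083.
Running total after boundary: 28.7402.
Correction k=1: B_{2}/2! · (f^{(1)}(19) − f^{(1)}(9)) = 1/12 · (0.0526316 − 0.111111) = -0.00487329.
Partial sum through k=1: 28.7353.
Correction k=2: B_{4}/4! · (f^{(3)}(19) − f^{(3)}(9)) = −1/720 · (0.000291588 − 0.00274348) = 3.40541e-06.
Partial sum through k=2: 28.7353.
Correction k=3: B_{6}/6! · (f^{(5)}(19) − f^{(5)}(9)) = 1/30240 · (9.69267e-06 − 0.000406442) = -1.31200e-08.
Partial sum through k=3: 28.7353.
Correction k=4: B_{8}/8! · (f^{(7)}(19) − f^{(7)}(9)) = −1/1209600 · (8.05485e-07 − 0.000150534) = 1.23784e-10.

S_4 ≈ 28.7353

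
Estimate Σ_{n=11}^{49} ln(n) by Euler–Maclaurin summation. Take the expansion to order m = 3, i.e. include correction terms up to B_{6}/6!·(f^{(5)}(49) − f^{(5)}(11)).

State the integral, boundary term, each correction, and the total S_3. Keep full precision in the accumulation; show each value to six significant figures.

Integral: ∫_11^49 ln(x) dx = 126.322.
Boundary: ½(f(11) + f(49)) = ½(2.39790 + 3.89182) = 3.14486.
Integral + boundary = 129.467.
k=1: B_{2}/(2)! × [f^{(1)}(49) − f^{(1)}(11)] = 1/12 × (0.0204082 − 0.0909091) = -0.00587508.
After k=1: 129.461.
k=2: B_{4}/(4)! × [f^{(3)}(49) − f^{(3)}(11)] = −1/720 × (1.69997e-05 − 0.00150263) = 2.06337e-06.
After k=2: 129.461.
k=3: B_{6}/(6)! × [f^{(5)}(49) − f^{(5)}(11)] = 1/30240 × (8.49632e-08 − 0.000149021) = -4.92514e-09.

S_3 ≈ 129.461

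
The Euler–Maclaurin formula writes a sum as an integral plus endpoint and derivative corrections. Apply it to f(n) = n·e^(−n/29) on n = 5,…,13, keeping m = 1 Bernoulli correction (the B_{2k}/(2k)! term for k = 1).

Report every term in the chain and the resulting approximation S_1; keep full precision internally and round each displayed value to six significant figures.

The integral term ∫_5^13 x·e^(−x/29) dx = 51.8767.
Endpoint term: (f(5) + f(13))/2 = (4.20815 + 8.30347)/2 = 6.25581.
Integral + boundary = 58.1326.
Order-1 term: 1/12 · (0.352402 − 0.696522) = -0.0286767.

S_1 ≈ 58.1039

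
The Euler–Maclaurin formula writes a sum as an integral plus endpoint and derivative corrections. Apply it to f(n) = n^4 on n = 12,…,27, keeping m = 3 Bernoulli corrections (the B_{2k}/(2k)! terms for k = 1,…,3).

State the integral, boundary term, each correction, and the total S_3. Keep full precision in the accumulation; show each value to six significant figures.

S_3 ≈ 3.10209e+06

∫_12^27 x^4 dx evaluates to 2.82002e+06.
Endpoint term: (f(12) + f(27))/2 = (20736.0 + 531441)/2 = 276088.
Running total after boundary: 3.09610e+06.
Correction k=1: B_{2}/2! · (f^{(1)}(27) − f^{(1)}(12)) = 1/12 · (78732.0 − 6912.00) = 5985.00.
Running total after k=1: 3.10209e+06.
Correction k=2: B_{4}/4! · (f^{(3)}(27) − f^{(3)}(12)) = −1/720 · (648.000 − 288.000) = -0.500000.
Running total after k=2: 3.10209e+06.
Correction k=3: B_{6}/6! · (f^{(5)}(27) − f^{(5)}(12)) = 1/30240 · (0.00000 − 0.00000) = 0.00000.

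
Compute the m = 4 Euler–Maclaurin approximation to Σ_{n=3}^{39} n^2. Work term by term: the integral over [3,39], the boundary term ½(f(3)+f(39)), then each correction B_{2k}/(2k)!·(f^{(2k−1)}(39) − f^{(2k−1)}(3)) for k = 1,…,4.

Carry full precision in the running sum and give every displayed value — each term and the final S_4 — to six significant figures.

Integral: ∫_3^39 x^2 dx = 19764.0.
Boundary: ½(f(3) + f(39)) = ½(9.00000 + 1521.00) = 765.000.
Running total after boundary: 20529.0.
Order-1 term: 1/12 · (78.0000 − 6.00000) = 6.00000.
After k=1: 20535.0.
Order-2 term: −1/720 · (0.00000 − 0.00000) = 0.00000.
After k=2: 20535.0.
Order-3 term: 1/30240 · (0.00000 − 0.00000) = 0.00000.
After k=3: 20535.0.
Order-4 term: −1/1209600 · (0.00000 − 0.00000) = 0.00000.

S_4 ≈ 20535.0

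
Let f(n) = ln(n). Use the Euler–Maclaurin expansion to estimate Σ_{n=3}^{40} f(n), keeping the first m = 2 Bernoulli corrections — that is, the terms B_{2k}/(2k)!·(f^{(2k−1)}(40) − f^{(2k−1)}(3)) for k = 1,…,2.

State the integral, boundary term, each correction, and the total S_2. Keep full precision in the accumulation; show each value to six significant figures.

S_2 ≈ 109.627

Integral: ∫_3^40 ln(x) dx = 107.259.
Endpoint term: (f(3) + f(40))/2 = (1.09861 + 3.68888)/2 = 2.39375.
Integral + boundary = 109.653.
Correction k=1: B_{2}/2! · (f^{(1)}(40) − f^{(1)}(3)) = 1/12 · (0.0250000 − 0.333333) = -0.0256944.
Running total after k=1: 109.627.
Correction k=2: B_{4}/4! · (f^{(3)}(40) − f^{(3)}(3)) = −1/720 · (3.12500e-05 − 0.0740741) = 0.000102837.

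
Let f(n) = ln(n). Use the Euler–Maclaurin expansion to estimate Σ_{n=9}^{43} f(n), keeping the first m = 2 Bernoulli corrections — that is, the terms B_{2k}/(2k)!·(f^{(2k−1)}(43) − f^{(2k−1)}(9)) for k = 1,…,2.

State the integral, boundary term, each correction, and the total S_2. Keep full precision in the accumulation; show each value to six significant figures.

Integral: ∫_9^43 ln(x) dx = 107.957.
Boundary: ½(f(9) + f(43)) = ½(2.19722 + 3.76120) = 2.97921.
Running total after boundary: 110.936.
Correction k=1: B_{2}/2! · (f^{(1)}(43) − f^{(1)}(9)) = 1/12 · (0.0232558 − 0.111111) = -0.00732127.
After k=1: 110.928.
Correction k=2: B_{4}/4! · (f^{(3)}(43) − f^{(3)}(9)) = −1/720 · (2.51550e-05 − 0.00274348) = 3.77546e-06.

S_2 ≈ 110.928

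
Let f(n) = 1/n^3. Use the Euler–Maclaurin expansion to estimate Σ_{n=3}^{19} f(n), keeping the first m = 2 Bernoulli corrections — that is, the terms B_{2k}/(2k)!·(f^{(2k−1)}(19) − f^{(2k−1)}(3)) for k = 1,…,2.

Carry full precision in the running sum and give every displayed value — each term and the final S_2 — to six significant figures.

The integral term ∫_3^19 1/x^3 dx = 0.0541705.
Boundary: ½(f(3) + f(19)) = ½(0.0370370 + 0.000145794) = 0.0185914.
Integral + boundary = 0.0727619.
Correction k=1: B_{2}/2! · (f^{(1)}(19) − f^{(1)}(3)) = 1/12 · (-2.30201e-05 − (-0.0370370)) = 0.00308450.
Running total after k=1: 0.0758464.
Correction k=2: B_{4}/4! · (f^{(3)}(19) − f^{(3)}(3)) = −1/720 · (-1.27535e-06 − (-0.0823045)) = -0.000114310.

S_2 ≈ 0.0757321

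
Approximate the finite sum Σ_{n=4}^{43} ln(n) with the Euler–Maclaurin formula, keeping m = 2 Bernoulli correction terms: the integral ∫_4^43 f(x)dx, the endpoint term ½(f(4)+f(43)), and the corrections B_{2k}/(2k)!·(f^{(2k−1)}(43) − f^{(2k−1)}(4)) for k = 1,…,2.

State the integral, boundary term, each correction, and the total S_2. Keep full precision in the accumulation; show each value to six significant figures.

Integral: ∫_4^43 ln(x) dx = 117.186.
Boundary: ½(f(4) + f(43)) = ½(1.38629 + 3.76120) = 2.57375.
Integral + boundary = 119.760.
Correction k=1: B_{2}/2! · (f^{(1)}(43) − f^{(1)}(4)) = 1/12 · (0.0232558 − 0.250000) = -0.0188953.
Running total after k=1: 119.741.
Correction k=2: B_{4}/4! · (f^{(3)}(43) − f^{(3)}(4)) = −1/720 · (2.51550e-05 − 0.0312500) = 4.33678e-05.

S_2 ≈ 119.741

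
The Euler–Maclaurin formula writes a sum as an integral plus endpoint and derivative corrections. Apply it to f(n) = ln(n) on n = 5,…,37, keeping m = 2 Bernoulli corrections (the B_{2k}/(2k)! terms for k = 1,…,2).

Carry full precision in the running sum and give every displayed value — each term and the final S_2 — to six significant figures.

S_2 ≈ 96.1526

The integral term ∫_5^37 ln(x) dx = 93.5568.
½[f(5) + f(37)] = ½[1.60944 + 3.61092] = 2.61018.
Integral + boundary = 96.1670.
k=1: B_{2}/(2)! × [f^{(1)}(37) − f^{(1)}(5)] = 1/12 × (0.0270270 − 0.200000) = -0.0144144.
Running total after k=1: 96.1525.
k=2: B_{4}/(4)! × [f^{(3)}(37) − f^{(3)}(5)] = −1/720 × (3.94843e-05 − 0.0160000) = 2.21674e-05.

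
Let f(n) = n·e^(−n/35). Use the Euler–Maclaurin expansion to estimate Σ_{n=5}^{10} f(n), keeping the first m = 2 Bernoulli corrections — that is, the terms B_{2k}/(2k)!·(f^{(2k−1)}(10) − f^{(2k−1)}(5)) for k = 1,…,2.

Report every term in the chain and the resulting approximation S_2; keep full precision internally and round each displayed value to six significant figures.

S_2 ≈ 35.9597

The integral term ∫_5^10 x·e^(−x/35) dx = 30.0523.
Boundary: ½(f(5) + f(10)) = ½(4.33439 + 7.51477) = 5.92458.
Integral + boundary = 35.9769.
Order-1 term: 1/12 · (0.536769 − 0.743038) = -0.0171891.
After k=1: 35.9597.
Order-2 term: −1/720 · (0.00166508 − 0.00202187) = 4.95544e-07.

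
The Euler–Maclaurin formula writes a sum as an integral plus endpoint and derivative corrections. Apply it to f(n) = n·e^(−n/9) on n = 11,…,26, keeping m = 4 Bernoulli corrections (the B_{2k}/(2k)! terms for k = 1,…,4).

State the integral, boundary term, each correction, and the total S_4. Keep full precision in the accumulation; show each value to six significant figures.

∫_11^26 x·e^(−x/9) dx evaluates to 35.4975.
½[f(11) + f(26)] = ½[3.24032 + 1.44659] = 2.34346.
So far: 37.8410.
k=1: B_{2}/(2)! × [f^{(1)}(26) − f^{(1)}(11)] = 1/12 × (-0.105094 − (-0.0654611)) = -0.00330274.
Partial sum through k=1: 37.8377.
k=2: B_{4}/(4)! × [f^{(3)}(26) − f^{(3)}(11)] = −1/720 × (7.63210e-05 − 0.00646529) = 8.87357e-06.
Partial sum through k=2: 37.8377.
k=3: B_{6}/(6)! × [f^{(5)}(26) − f^{(5)}(11)] = 1/30240 × (1.79025e-05 − 0.000169614) = -5.01692e-09.
Partial sum through k=3: 37.8377.
k=4: B_{8}/(8)! × [f^{(7)}(26) − f^{(7)}(11)] = −1/1209600 × (4.30403e-07 − 3.20259e-06) = 2.29182e-12.

S_4 ≈ 37.8377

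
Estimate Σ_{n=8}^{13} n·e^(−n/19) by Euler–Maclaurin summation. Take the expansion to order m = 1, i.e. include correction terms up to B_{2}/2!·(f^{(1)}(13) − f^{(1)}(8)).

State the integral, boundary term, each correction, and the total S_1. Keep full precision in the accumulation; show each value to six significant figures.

The integral term ∫_8^13 x·e^(−x/19) dx = 29.9815.
Endpoint term: (f(8) + f(13))/2 = (5.25084 + 6.55835)/2 = 5.90460.
Running total after boundary: 35.8861.
Order-1 term: 1/12 · (0.159312 − 0.379995) = -0.0183903.

S_1 ≈ 35.8677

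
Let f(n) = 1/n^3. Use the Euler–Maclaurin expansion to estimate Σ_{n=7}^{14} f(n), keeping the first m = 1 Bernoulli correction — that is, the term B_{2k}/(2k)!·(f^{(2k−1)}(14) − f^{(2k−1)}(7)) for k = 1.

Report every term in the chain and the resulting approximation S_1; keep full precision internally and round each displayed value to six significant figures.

∫_7^14 1/x^3 dx evaluates to 0.00765306.
Boundary: ½(f(7) + f(14)) = ½(0.00291545 + 0.000364431) = 0.00163994.
Integral + boundary = 0.00929300.
Order-1 term: 1/12 · (-7.80925e-05 − (-0.00124948)) = 9.76156e-05.

S_1 ≈ 0.00939062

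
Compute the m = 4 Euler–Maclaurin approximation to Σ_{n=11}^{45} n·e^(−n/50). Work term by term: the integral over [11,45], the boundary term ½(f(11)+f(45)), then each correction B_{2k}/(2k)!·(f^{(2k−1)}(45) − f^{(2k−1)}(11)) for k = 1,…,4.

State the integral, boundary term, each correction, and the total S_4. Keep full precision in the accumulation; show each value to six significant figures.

Integral: ∫_11^45 x·e^(−x/50) dx = 516.476.
Boundary: ½(f(11) + f(45)) = ½(8.82771 + 18.2956) = 13.5617.
Integral + boundary = 530.038.
Order-1 term: 1/12 · (0.0406570 − 0.625965) = -0.0487756.
After k=1: 529.989.
Order-2 term: −1/720 · (0.000341519 − 0.000892401) = 7.65114e-07.
After k=2: 529.989.
Order-3 term: 1/30240 · (2.66710e-07 − 6.13766e-07) = -1.14767e-11.
After k=3: 529.989.
Order-4 term: −1/1209600 · (1.58725e-10 − 3.48229e-10) = 1.56667e-16.

S_4 ≈ 529.989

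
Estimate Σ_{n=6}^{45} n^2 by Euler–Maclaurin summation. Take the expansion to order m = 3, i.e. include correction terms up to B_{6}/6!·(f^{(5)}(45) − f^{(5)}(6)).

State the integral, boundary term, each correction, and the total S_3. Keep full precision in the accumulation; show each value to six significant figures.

The integral term ∫_6^45 x^2 dx = 30303.0.
Endpoint term: (f(6) + f(45))/2 = (36.0000 + 2025.00)/2 = 1030.50.
Integral + boundary = 31333.5.
k=1: B_{2}/(2)! × [f^{(1)}(45) − f^{(1)}(6)] = 1/12 × (90.0000 − 12.0000) = 6.50000.
After k=1: 31340.0.
k=2: B_{4}/(4)! × [f^{(3)}(45) − f^{(3)}(6)] = −1/720 × (0.00000 − 0.00000) = 0.00000.
After k=2: 31340.0.
k=3: B_{6}/(6)! × [f^{(5)}(45) − f^{(5)}(6)] = 1/30240 × (0.00000 − 0.00000) = 0.00000.

S_3 ≈ 31340.0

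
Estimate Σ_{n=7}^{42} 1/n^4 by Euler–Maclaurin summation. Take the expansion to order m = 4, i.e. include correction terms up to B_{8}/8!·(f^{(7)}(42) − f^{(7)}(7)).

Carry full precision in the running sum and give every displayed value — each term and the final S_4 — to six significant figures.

∫_7^42 1/x^4 dx evaluates to 0.000967318.
Endpoint term: (f(7) + f(42))/2 = (0.000416493 + 3.21368e-07)/2 = 0.000208407.
Integral + boundary = 0.00117573.
Correction k=1: B_{2}/2! · (f^{(1)}(42) − f^{(1)}(7)) = 1/12 · (-3.06065e-08 − (-0.000237996)) = 1.98305e-05.
Partial sum through k=1: 0.00119556.
Correction k=2: B_{4}/4! · (f^{(3)}(42) − f^{(3)}(7)) = −1/720 · (-5.20519e-10 − (-0.000145712)) = -2.02377e-07.
Partial sum through k=2: 0.00119535.
Correction k=3: B_{6}/6! · (f^{(5)}(42) − f^{(5)}(7)) = 1/30240 · (-1.65244e-11 − (-0.000166528)) = 5.50687e-09.
Partial sum through k=3: 0.00119536.
Correction k=4: B_{8}/8! · (f^{(7)}(42) − f^{(7)}(7)) = −1/1209600 · (-8.43082e-13 − (-0.000305868)) = -2.52867e-10.

S_4 ≈ 0.00119536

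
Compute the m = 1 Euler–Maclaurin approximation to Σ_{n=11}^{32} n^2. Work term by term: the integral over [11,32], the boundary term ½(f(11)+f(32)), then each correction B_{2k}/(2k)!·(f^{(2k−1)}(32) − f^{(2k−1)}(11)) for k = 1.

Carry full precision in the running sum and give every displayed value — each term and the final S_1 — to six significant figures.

Integral: ∫_11^32 x^2 dx = 10479.0.
½[f(11) + f(32)] = ½[121.000 + 1024.00] = 572.500.
So far: 11051.5.
Correction k=1: B_{2}/2! · (f^{(1)}(32) − f^{(1)}(11)) = 1/12 · (64.0000 − 22.0000) = 3.50000.

S_1 ≈ 11055.0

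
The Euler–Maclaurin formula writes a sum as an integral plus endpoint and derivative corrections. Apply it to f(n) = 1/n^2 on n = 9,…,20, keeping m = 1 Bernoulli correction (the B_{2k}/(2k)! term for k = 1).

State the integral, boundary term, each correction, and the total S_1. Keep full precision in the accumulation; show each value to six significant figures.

The integral term ∫_9^20 1/x^2 dx = 0.0611111.
Endpoint term: (f(9) + f(20))/2 = (0.0123457 + 0.00250000)/2 = 0.00742284.
So far: 0.0685340.
Correction k=1: B_{2}/2! · (f^{(1)}(20) − f^{(1)}(9)) = 1/12 · (-0.000250000 − (-0.00274348)) = 0.000207790.

S_1 ≈ 0.0687417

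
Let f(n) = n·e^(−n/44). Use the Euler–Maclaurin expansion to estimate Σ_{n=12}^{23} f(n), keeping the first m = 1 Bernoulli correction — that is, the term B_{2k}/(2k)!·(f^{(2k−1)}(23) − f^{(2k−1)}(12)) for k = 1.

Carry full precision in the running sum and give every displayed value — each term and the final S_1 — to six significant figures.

∫_12^23 x·e^(−x/44) dx evaluates to 127.971.
Endpoint term: (f(12) + f(23))/2 = (9.13560 + 13.6367)/2 = 11.3862.
Running total after boundary: 139.357.
Order-1 term: 1/12 · (0.282976 − 0.553673) = -0.0225581.

S_1 ≈ 139.335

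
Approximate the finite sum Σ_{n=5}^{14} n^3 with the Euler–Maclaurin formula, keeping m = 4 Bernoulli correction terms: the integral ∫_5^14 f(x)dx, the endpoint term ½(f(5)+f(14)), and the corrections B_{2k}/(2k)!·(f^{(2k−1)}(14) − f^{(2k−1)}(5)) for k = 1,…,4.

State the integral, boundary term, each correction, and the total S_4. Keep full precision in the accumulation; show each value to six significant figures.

S_4 ≈ 10925.0

The integral term ∫_5^14 x^3 dx = 9447.75.
Boundary: ½(f(5) + f(14)) = ½(125.000 + 2744.00) = 1434.50.
Running total after boundary: 10882.2.
k=1: B_{2}/(2)! × [f^{(1)}(14) − f^{(1)}(5)] = 1/12 × (588.000 − 75.0000) = 42.7500.
Running total after k=1: 10925.0.
k=2: B_{4}/(4)! × [f^{(3)}(14) − f^{(3)}(5)] = −1/720 × (6.00000 − 6.00000) = 0.00000.
Running total after k=2: 10925.0.
k=3: B_{6}/(6)! × [f^{(5)}(14) − f^{(5)}(5)] = 1/30240 × (0.00000 − 0.00000) = 0.00000.
Running total after k=3: 10925.0.
k=4: B_{8}/(8)! × [f^{(7)}(14) − f^{(7)}(5)] = −1/1209600 × (0.00000 − 0.00000) = 0.00000.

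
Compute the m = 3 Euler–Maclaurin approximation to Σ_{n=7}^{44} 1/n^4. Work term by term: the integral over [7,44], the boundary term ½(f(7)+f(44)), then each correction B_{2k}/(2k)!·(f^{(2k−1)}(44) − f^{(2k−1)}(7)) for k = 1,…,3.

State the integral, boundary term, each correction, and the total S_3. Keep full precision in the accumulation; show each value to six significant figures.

Integral: ∫_7^44 1/x^4 dx = 0.000967904.
Endpoint term: (f(7) + f(44))/2 = (0.000416493 + 2.66802e-07)/2 = 0.000208380.
Running total after boundary: 0.00117628.
Order-1 term: 1/12 · (-2.42547e-08 − (-0.000237996)) = 1.98310e-05.
Running total after k=1: 0.00119612.
Order-2 term: −1/720 · (-3.75848e-10 − (-0.000145712)) = -2.02377e-07.
Running total after k=2: 0.00119591.
Order-3 term: 1/30240 · (-1.08716e-11 − (-0.000166528)) = 5.50687e-09.

S_3 ≈ 0.00119592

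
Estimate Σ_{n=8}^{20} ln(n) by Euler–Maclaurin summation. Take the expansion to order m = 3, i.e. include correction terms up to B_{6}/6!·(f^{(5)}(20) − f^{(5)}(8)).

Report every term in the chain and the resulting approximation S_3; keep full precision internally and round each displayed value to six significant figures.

Integral: ∫_8^20 ln(x) dx = 31.2791.
Boundary: ½(f(8) + f(20)) = ½(2.07944 + 2.99573) = 2.53759.
So far: 33.8167.
Order-1 term: 1/12 · (0.0500000 − 0.125000) = -0.00625000.
Running total after k=1: 33.8105.
Order-2 term: −1/720 · (0.000250000 − 0.00390625) = 5.07812e-06.
Running total after k=2: 33.8105.
Order-3 term: 1/30240 · (7.50000e-06 − 0.000732422) = -2.39723e-08.

S_3 ≈ 33.8105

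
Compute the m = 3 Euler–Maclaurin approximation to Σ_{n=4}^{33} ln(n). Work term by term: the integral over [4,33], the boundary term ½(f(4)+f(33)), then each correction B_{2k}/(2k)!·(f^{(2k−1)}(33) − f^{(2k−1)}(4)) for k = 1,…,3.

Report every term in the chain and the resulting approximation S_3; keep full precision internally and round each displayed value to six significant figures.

S_3 ≈ 83.2627

The integral term ∫_4^33 ln(x) dx = 80.8396.
Endpoint term: (f(4) + f(33))/2 = (1.38629 + 3.49651)/2 = 2.44140.
Running total after boundary: 83.2810.
Order-1 term: 1/12 · (0.0303030 − 0.250000) = -0.0183081.
After k=1: 83.2627.
Order-2 term: −1/720 · (5.56529e-05 − 0.0312500) = 4.33255e-05.
After k=2: 83.2627.
Order-3 term: 1/30240 · (6.13256e-07 − 0.0234375) = -7.75029e-07.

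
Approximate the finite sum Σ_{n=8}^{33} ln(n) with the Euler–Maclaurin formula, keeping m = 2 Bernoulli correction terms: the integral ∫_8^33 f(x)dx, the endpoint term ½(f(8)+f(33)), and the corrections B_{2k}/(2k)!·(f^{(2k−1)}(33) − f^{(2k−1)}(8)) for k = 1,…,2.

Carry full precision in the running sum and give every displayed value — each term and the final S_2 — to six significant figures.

S_2 ≈ 76.5293

∫_8^33 ln(x) dx evaluates to 73.7492.
Boundary: ½(f(8) + f(33)) = ½(2.07944 + 3.49651) = 2.78797.
Running total after boundary: 76.5372.
Correction k=1: B_{2}/2! · (f^{(1)}(33) − f^{(1)}(8)) = 1/12 · (0.0303030 − 0.125000) = -0.00789141.
Partial sum through k=1: 76.5293.
Correction k=2: B_{4}/4! · (f^{(3)}(33) − f^{(3)}(8)) = −1/720 · (5.56529e-05 − 0.00390625) = 5.34805e-06.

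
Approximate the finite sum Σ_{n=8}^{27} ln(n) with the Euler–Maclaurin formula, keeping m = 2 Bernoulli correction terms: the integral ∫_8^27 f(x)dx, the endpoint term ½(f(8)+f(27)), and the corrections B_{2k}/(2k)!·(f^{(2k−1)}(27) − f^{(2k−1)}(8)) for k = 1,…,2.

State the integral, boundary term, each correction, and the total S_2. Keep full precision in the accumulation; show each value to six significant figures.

∫_8^27 ln(x) dx evaluates to 53.3521.
½[f(8) + f(27)] = ½[2.07944 + 3.29584] = 2.68764.
Running total after boundary: 56.0397.
k=1: B_{2}/(2)! × [f^{(1)}(27) − f^{(1)}(8)] = 1/12 × (0.0370370 − 0.125000) = -0.00733025.
Running total after k=1: 56.0324.
k=2: B_{4}/(4)! × [f^{(3)}(27) − f^{(3)}(8)] = −1/720 × (0.000101611 − 0.00390625) = 5.28422e-06.

S_2 ≈ 56.0324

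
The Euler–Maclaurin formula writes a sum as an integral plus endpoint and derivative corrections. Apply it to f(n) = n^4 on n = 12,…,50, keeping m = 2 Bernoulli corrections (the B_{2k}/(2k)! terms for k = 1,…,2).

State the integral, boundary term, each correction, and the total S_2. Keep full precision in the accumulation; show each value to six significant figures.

∫_12^50 x^4 dx evaluates to 6.24502e+07.
½[f(12) + f(50)] = ½[20736.0 + 6.25000e+06] = 3.13537e+06.
So far: 6.55856e+07.
k=1: B_{2}/(2)! × [f^{(1)}(50) − f^{(1)}(12)] = 1/12 × (500000 − 6912.00) = 41090.7.
After k=1: 6.56267e+07.
k=2: B_{4}/(4)! × [f^{(3)}(50) − f^{(3)}(12)] = −1/720 × (1200.00 − 288.000) = -1.26667.

S_2 ≈ 6.56267e+07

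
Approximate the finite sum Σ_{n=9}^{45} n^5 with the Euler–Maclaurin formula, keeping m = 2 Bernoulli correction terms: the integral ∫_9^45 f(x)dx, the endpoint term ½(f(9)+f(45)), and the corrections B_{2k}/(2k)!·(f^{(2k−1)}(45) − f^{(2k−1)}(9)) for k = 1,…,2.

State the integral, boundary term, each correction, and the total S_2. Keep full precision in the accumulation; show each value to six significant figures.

∫_9^45 x^5 dx evaluates to 1.38387e+09.
½[f(9) + f(45)] = ½[59049.0 + 1.84528e+08] = 9.22936e+07.
Running total after boundary: 1.47617e+09.
k=1: B_{2}/(2)! × [f^{(1)}(45) − f^{(1)}(9)] = 1/12 × (2.05031e+07 − 32805.0) = 1.70586e+06.
After k=1: 1.47787e+09.
k=2: B_{4}/(4)! × [f^{(3)}(45) − f^{(3)}(9)] = −1/720 × (121500 − 4860.00) = -162.000.

S_2 ≈ 1.47787e+09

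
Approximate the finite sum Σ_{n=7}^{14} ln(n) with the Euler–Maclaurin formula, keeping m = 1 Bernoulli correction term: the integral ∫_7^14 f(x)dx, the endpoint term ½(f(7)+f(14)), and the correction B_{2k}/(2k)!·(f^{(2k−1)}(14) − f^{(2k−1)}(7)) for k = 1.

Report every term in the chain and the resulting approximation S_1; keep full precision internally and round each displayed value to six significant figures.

S_1 ≈ 18.6120

Integral: ∫_7^14 ln(x) dx = 16.3254.
½[f(7) + f(14)] = ½[1.94591 + 2.63906] = 2.29248.
Integral + boundary = 18.6179.
k=1: B_{2}/(2)! × [f^{(1)}(14) − f^{(1)}(7)] = 1/12 × (0.0714286 − 0.142857) = -0.00595238.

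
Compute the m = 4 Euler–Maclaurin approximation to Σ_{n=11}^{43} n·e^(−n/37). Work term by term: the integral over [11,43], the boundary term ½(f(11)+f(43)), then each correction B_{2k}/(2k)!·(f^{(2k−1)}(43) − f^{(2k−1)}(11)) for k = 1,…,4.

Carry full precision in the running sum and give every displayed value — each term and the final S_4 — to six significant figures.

S_4 ≈ 404.102

Integral: ∫_11^43 x·e^(−x/37) dx = 393.339.
Endpoint term: (f(11) + f(43))/2 = (8.17105 + 13.4508)/2 = 10.8109.
So far: 404.150.
Correction k=1: B_{2}/2! · (f^{(1)}(43) − f^{(1)}(11)) = 1/12 · (-0.0507258 − 0.521984) = -0.0477258.
After k=1: 404.102.
Correction k=2: B_{4}/4! · (f^{(3)}(43) − f^{(3)}(11)) = −1/720 · (0.000419936 − 0.00146649) = 1.45355e-06.
After k=2: 404.102.
Correction k=3: B_{6}/6! · (f^{(5)}(43) − f^{(5)}(11)) = 1/30240 · (6.40559e-07 − 1.86391e-06) = -4.04549e-11.
After k=3: 404.102.
Correction k=4: B_{8}/8! · (f^{(7)}(43) − f^{(7)}(11)) = −1/1209600 · (7.11739e-10 − 1.94055e-09) = 1.01588e-15.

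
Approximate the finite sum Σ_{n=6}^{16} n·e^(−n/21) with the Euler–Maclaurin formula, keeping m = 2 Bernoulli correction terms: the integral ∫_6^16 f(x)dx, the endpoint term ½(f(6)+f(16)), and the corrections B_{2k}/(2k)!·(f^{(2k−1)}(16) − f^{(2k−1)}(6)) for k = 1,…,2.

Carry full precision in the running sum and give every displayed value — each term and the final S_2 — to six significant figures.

S_2 ≈ 69.3555

The integral term ∫_6^16 x·e^(−x/21) dx = 63.4023.
Boundary: ½(f(6) + f(16)) = ½(4.50886 + 7.46842) = 5.98864.
Running total after boundary: 69.3909.
Order-1 term: 1/12 · (0.111137 − 0.536769) = -0.0354694.
Running total after k=1: 69.3555.
Order-2 term: −1/720 · (0.00236891 − 0.00462522) = 3.13377e-06.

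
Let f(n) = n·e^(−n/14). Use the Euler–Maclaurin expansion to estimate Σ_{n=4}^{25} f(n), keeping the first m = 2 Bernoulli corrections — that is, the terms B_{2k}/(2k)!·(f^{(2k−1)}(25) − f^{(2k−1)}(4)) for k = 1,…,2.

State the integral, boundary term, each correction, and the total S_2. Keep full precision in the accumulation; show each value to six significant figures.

Integral: ∫_4^25 x·e^(−x/14) dx = 97.8205.
½[f(4) + f(25)] = ½[3.00591 + 4.19193] = 3.59892.
So far: 101.419.
Correction k=1: B_{2}/2! · (f^{(1)}(25) − f^{(1)}(4)) = 1/12 · (-0.131746 − 0.536769) = -0.0557097.
Running total after k=1: 101.364.
Correction k=2: B_{4}/4! · (f^{(3)}(25) − f^{(3)}(4)) = −1/720 · (0.00103882 − 0.0104068) = 1.30110e-05.

S_2 ≈ 101.364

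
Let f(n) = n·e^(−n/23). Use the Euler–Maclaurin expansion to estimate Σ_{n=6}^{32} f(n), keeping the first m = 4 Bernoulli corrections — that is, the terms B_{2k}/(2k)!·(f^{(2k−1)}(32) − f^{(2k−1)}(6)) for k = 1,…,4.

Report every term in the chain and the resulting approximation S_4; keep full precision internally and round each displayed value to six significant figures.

S_4 ≈ 205.410

∫_6^32 x·e^(−x/23) dx evaluates to 199.175.
½[f(6) + f(32)] = ½[4.62229 + 7.96002] = 6.29115.
Integral + boundary = 205.466.
k=1: B_{2}/(2)! × [f^{(1)}(32) − f^{(1)}(6)] = 1/12 × (-0.0973372 − 0.569412) = -0.0555625.
Partial sum through k=1: 205.410.
k=2: B_{4}/(4)! × [f^{(3)}(32) − f^{(3)}(6)] = −1/720 × (0.000756454 − 0.00398899) = 4.48963e-06.
Partial sum through k=2: 205.410.
k=3: B_{6}/(6)! × [f^{(5)}(32) − f^{(5)}(6)] = 1/30240 × (3.20777e-06 − 1.30465e-05) = -3.25354e-10.
Partial sum through k=3: 205.410.
k=4: B_{8}/(8)! × [f^{(7)}(32) − f^{(7)}(6)] = −1/1209600 × (9.42452e-09 − 3.50706e-08) = 2.12021e-14.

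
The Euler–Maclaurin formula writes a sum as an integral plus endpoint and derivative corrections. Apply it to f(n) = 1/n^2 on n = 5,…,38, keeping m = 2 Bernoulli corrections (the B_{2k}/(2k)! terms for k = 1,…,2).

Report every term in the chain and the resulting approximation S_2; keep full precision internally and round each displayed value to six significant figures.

S_2 ≈ 0.195350

The integral term ∫_5^38 1/x^2 dx = 0.173684.
Boundary: ½(f(5) + f(38)) = ½(0.0400000 + 0.000692521) = 0.0203463.
Running total after boundary: 0.194030.
k=1: B_{2}/(2)! × [f^{(1)}(38) − f^{(1)}(5)] = 1/12 × (-3.64485e-05 − (-0.0160000)) = 0.00133030.
Partial sum through k=1: 0.195361.
k=2: B_{4}/(4)! × [f^{(3)}(38) − f^{(3)}(5)] = −1/720 × (-3.02896e-07 − (-0.00768000)) = -1.06662e-05.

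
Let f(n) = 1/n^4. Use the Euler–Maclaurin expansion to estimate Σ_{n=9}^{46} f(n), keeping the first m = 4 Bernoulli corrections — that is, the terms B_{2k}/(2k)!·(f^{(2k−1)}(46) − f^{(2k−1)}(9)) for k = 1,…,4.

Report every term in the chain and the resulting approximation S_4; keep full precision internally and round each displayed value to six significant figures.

S_4 ≈ 0.000535751

Integral: ∫_9^46 1/x^4 dx = 0.000453823.
½[f(9) + f(46)] = ½[0.000152416 + 2.23341e-07] = 7.63196e-05.
Running total after boundary: 0.000530142.
k=1: B_{2}/(2)! × [f^{(1)}(46) − f^{(1)}(9)] = 1/12 × (-1.94210e-08 − (-6.77404e-05)) = 5.64341e-06.
After k=1: 0.000535786.
k=2: B_{4}/(4)! × [f^{(3)}(46) − f^{(3)}(9)] = −1/720 × (-2.75345e-10 − (-2.50890e-05)) = -3.48455e-08.
After k=2: 0.000535751.
k=3: B_{6}/(6)! × [f^{(5)}(46) − f^{(5)}(9)] = 1/30240 × (-7.28700e-12 − (-1.73455e-05)) = 5.73594e-10.
After k=3: 0.000535752.
k=4: B_{8}/(8)! × [f^{(7)}(46) − f^{(7)}(9)] = −1/1209600 × (-3.09939e-13 − (-1.92728e-05)) = -1.59332e-11.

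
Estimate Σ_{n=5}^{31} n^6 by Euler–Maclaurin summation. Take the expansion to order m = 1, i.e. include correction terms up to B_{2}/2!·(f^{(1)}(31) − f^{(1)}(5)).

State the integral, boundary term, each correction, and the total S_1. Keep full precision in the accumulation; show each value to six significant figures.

S_1 ≈ 4.38843e+09

Integral: ∫_5^31 x^6 dx = 3.93036e+09.
Boundary: ½(f(5) + f(31)) = ½(15625.0 + 8.87504e+08) = 4.43760e+08.
So far: 4.37412e+09.
Order-1 term: 1/12 · (1.71775e+08 − 18750.0) = 1.43130e+07.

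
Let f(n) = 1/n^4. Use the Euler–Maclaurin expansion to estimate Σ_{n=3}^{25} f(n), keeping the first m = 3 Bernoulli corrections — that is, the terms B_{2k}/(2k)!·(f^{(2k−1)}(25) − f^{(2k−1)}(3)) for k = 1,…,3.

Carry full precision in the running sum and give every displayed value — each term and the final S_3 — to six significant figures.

∫_3^25 1/x^4 dx evaluates to 0.0123243.
Boundary: ½(f(3) + f(25)) = ½(0.0123457 + 2.56000e-06) = 0.00617412.
Running total after boundary: 0.0184985.
k=1: B_{2}/(2)! × [f^{(1)}(25) − f^{(1)}(3)] = 1/12 × (-4.09600e-07 − (-0.0164609)) = 0.00137171.
After k=1: 0.0198702.
k=2: B_{4}/(4)! × [f^{(3)}(25) − f^{(3)}(3)] = −1/720 × (-1.96608e-08 − (-0.0548697)) = -7.62079e-05.
After k=2: 0.0197940.
k=3: B_{6}/(6)! × [f^{(5)}(25) − f^{(5)}(3)] = 1/30240 × (-1.76161e-09 − (-0.341411)) = 1.12901e-05.

S_3 ≈ 0.0198053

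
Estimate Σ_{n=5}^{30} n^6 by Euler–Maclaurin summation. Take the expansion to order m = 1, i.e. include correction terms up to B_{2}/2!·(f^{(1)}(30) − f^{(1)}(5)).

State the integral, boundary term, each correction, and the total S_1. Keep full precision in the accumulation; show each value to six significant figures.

S_1 ≈ 3.50093e+09

Integral: ∫_5^30 x^6 dx = 3.12427e+09.
Boundary: ½(f(5) + f(30)) = ½(15625.0 + 7.29000e+08) = 3.64508e+08.
So far: 3.48878e+09.
k=1: B_{2}/(2)! × [f^{(1)}(30) − f^{(1)}(5)] = 1/12 × (1.45800e+08 − 18750.0) = 1.21484e+07.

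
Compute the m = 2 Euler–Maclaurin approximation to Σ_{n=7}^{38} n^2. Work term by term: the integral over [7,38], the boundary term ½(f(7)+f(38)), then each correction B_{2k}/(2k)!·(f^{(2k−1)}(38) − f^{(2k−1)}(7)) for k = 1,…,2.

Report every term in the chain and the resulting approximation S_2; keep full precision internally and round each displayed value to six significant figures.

Integral: ∫_7^38 x^2 dx = 18176.3.
Boundary: ½(f(7) + f(38)) = ½(49.0000 + 1444.00) = 746.500.
Integral + boundary = 18922.8.
k=1: B_{2}/(2)! × [f^{(1)}(38) − f^{(1)}(7)] = 1/12 × (76.0000 − 14.0000) = 5.16667.
Running total after k=1: 18928.0.
k=2: B_{4}/(4)! × [f^{(3)}(38) − f^{(3)}(7)] = −1/720 × (0.00000 − 0.00000) = 0.00000.

S_2 ≈ 18928.0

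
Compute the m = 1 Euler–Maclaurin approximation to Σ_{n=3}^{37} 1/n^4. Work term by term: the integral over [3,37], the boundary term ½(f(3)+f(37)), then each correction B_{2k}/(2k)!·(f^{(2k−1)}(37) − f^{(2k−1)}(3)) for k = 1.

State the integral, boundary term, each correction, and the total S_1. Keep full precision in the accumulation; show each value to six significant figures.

∫_3^37 1/x^4 dx evaluates to 0.0123391.
Boundary: ½(f(3) + f(37)) = ½(0.0123457 + 5.33572e-07) = 0.00617311.
So far: 0.0185122.
Order-1 term: 1/12 · (-5.76835e-08 − (-0.0164609)) = 0.00137174.

S_1 ≈ 0.0198839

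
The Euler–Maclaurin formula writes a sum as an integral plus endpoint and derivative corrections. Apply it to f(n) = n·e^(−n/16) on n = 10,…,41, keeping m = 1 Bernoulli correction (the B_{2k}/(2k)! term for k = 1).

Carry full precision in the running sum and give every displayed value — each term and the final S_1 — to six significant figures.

S_1 ≈ 156.573

The integral term ∫_10^41 x·e^(−x/16) dx = 152.343.
Endpoint term: (f(10) + f(41))/2 = (5.35261 + 3.16158)/2 = 4.25710.
Integral + boundary = 156.600.
Order-1 term: 1/12 · (-0.120487 − 0.200723) = -0.0267675.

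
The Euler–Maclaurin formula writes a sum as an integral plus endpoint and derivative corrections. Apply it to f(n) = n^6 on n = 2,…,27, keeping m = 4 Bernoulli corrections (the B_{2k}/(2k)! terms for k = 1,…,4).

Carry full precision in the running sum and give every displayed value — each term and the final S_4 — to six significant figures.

∫_2^27 x^6 dx evaluates to 1.49434e+09.
Endpoint term: (f(2) + f(27))/2 = (64.0000 + 3.87420e+08)/2 = 1.93710e+08.
So far: 1.68805e+09.
k=1: B_{2}/(2)! × [f^{(1)}(27) − f^{(1)}(2)] = 1/12 × (8.60934e+07 − 192.000) = 7.17444e+06.
After k=1: 1.69522e+09.
k=2: B_{4}/(4)! × [f^{(3)}(27) − f^{(3)}(2)] = −1/720 × (2.36196e+06 − 960.000) = -3279.17.
After k=2: 1.69522e+09.
k=3: B_{6}/(6)! × [f^{(5)}(27) − f^{(5)}(2)] = 1/30240 × (19440.0 − 1440.00) = 0.595238.
After k=3: 1.69522e+09.
k=4: B_{8}/(8)! × [f^{(7)}(27) − f^{(7)}(2)] = −1/1209600 × (0.00000 − 0.00000) = 0.00000.

S_4 ≈ 1.69522e+09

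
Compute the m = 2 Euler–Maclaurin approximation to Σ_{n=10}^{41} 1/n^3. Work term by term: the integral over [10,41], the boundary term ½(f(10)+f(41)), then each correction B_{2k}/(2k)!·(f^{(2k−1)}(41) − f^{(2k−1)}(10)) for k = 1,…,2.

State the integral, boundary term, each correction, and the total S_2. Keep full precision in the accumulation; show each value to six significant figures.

∫_10^41 1/x^3 dx evaluates to 0.00470256.
Endpoint term: (f(10) + f(41))/2 = (0.00100000 + 1.45094e-05)/2 = 0.000507255.
So far: 0.00520981.
Correction k=1: B_{2}/2! · (f^{(1)}(41) − f^{(1)}(10)) = 1/12 · (-1.06166e-06 − (-0.000300000)) = 2.49115e-05.
Running total after k=1: 0.00523472.
Correction k=2: B_{4}/4! · (f^{(3)}(41) − f^{(3)}(10)) = −1/720 · (-1.26313e-08 − (-6.00000e-05)) = -8.33158e-08.

S_2 ≈ 0.00523464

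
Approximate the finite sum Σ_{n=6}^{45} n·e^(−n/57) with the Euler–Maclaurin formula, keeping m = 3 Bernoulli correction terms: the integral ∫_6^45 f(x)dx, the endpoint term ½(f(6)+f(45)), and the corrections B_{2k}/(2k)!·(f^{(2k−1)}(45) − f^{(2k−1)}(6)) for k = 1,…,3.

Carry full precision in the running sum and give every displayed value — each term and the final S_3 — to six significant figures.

S_3 ≈ 605.030

The integral term ∫_6^45 x·e^(−x/57) dx = 592.172.
½[f(6) + f(45)] = ½[5.40053 + 20.4338] = 12.9171.
Integral + boundary = 605.089.
k=1: B_{2}/(2)! × [f^{(1)}(45) − f^{(1)}(6)] = 1/12 × (0.0955966 − 0.805342) = -0.0591454.
Running total after k=1: 605.030.
k=2: B_{4}/(4)! × [f^{(3)}(45) − f^{(3)}(6)] = −1/720 × (0.000308946 − 0.000801944) = 6.84720e-07.
Running total after k=2: 605.030.
k=3: B_{6}/(6)! × [f^{(5)}(45) − f^{(5)}(6)] = 1/30240 × (1.81123e-07 − 4.17364e-07) = -7.81220e-12.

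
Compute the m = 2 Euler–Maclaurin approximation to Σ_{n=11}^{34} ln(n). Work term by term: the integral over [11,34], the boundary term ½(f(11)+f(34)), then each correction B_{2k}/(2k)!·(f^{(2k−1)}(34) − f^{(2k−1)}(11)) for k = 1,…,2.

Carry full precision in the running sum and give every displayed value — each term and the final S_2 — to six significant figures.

The integral term ∫_11^34 ln(x) dx = 70.5194.
Endpoint term: (f(11) + f(34))/2 = (2.39790 + 3.52636)/2 = 2.96213.
Integral + boundary = 73.4815.
Correction k=1: B_{2}/2! · (f^{(1)}(34) − f^{(1)}(11)) = 1/12 · (0.0294118 − 0.0909091) = -0.00512478.
After k=1: 73.4764.
Correction k=2: B_{4}/4! · (f^{(3)}(34) − f^{(3)}(11)) = −1/720 · (5.08854e-05 − 0.00150263) = 2.01631e-06.

S_2 ≈ 73.4764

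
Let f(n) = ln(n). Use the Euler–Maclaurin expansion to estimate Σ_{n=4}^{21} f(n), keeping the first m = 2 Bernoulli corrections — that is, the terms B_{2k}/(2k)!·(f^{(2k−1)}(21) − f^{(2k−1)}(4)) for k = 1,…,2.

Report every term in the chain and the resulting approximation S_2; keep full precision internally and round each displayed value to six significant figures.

S_2 ≈ 43.5884

∫_4^21 ln(x) dx evaluates to 41.3898.
Boundary: ½(f(4) + f(21)) = ½(1.38629 + 3.04452) = 2.21541.
Integral + boundary = 43.6052.
Order-1 term: 1/12 · (0.0476190 − 0.250000) = -0.0168651.
After k=1: 43.5883.
Order-2 term: −1/720 · (0.000215959 − 0.0312500) = 4.31028e-05.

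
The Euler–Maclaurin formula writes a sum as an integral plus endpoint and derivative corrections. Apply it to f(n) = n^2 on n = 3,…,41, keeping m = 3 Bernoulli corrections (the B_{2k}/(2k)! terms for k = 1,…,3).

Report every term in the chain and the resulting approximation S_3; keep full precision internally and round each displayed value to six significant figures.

Integral: ∫_3^41 x^2 dx = 22964.7.
Endpoint term: (f(3) + f(41))/2 = (9.00000 + 1681.00)/2 = 845.000.
Integral + boundary = 23809.7.
Order-1 term: 1/12 · (82.0000 − 6.00000) = 6.33333.
After k=1: 23816.0.
Order-2 term: −1/720 · (0.00000 − 0.00000) = 0.00000.
After k=2: 23816.0.
Order-3 term: 1/30240 · (0.00000 − 0.00000) = 0.00000.

S_3 ≈ 23816.0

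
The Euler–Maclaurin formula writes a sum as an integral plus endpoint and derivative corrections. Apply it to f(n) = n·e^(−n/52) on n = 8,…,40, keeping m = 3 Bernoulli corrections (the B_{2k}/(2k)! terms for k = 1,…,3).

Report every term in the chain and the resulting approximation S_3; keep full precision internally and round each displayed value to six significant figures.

The integral term ∫_8^40 x·e^(−x/52) dx = 458.341.
Endpoint term: (f(8) + f(40))/2 = (6.85923 + 18.5348)/2 = 12.6970.
Running total after boundary: 471.038.
k=1: B_{2}/(2)! × [f^{(1)}(40) − f^{(1)}(8)] = 1/12 × (0.106931 − 0.725496) = -0.0515470.
After k=1: 470.987.
k=2: B_{4}/(4)! × [f^{(3)}(40) − f^{(3)}(8)] = −1/720 × (0.000382274 − 0.000902479) = 7.22506e-07.
After k=2: 470.987.
k=3: B_{6}/(6)! × [f^{(5)}(40) − f^{(5)}(8)] = 1/30240 × (2.68123e-07 − 5.68289e-07) = -9.92614e-12.

S_3 ≈ 470.987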